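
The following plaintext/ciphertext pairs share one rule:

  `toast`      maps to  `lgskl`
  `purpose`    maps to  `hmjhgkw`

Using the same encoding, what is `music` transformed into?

emkau

Each letter is shifted forward by 18 in the alphabet (a Caesar shift of +18).
Applying it to music: m+18=e, u+18=m, s+18=k, i+18=a, c+18=u.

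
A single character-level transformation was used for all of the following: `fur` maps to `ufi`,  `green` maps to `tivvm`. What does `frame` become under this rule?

Each pair mirrors across the alphabet (f↔u, u↔f, r↔i): positions sum to 25. This is the alphabet-reversal cipher (Atbash): a becomes z, b becomes y, etc.
Applying it to frame: f↔u, r↔i, a↔z, m↔n, e↔v.

uiznv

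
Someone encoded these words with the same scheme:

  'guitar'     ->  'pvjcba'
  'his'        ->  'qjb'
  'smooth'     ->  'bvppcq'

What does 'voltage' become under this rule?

epucbpf

The shift depends on letter class: consonant g→p is +9, but vowel u→v is +1. Vowels shift forward by 1 and consonants shift forward by 9.
For voltage: v(cons)+9=e, o(vowel)+1=p, l(cons)+9=u, t(cons)+9=c, a(vowel)+1=b, g(cons)+9=p, e(vowel)+1=f.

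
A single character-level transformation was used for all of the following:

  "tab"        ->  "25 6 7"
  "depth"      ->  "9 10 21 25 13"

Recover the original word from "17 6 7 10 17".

Letters become their 1-based position plus 5 (so a→6, b→7, …).
Reversing it on 17 6 7 10 17: 17→(17−5)÷1=12=l, 6→(6−5)÷1=1=a, 7→(7−5)÷1=2=b, 10→(10−5)÷1=5=e, 17→(17−5)÷1=12=l.

label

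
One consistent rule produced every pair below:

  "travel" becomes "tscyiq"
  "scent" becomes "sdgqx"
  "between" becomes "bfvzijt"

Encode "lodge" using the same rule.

lpfji

Each letter shifts forward by its position index (0, 1, 2, …) — the shift grows by one for each successive letter.
For lodge: l+0=l, o+1=p, d+2=f, g+3=j, e+4=i.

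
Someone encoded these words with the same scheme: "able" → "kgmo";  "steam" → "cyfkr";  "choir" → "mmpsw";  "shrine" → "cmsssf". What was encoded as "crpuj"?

Shifts by position in able: pos 0: a→k (+10), pos 1: b→g (+5), pos 2: l→m (+1), pos 3: e→o (+10) — repeating every 3. A repeating key of period 3 is used — shifts +10, +5, +1 over and over.
Decoding crpuj: c−10=s, r−5=m, p−1=o, u−10=k, j−5=e.

smoke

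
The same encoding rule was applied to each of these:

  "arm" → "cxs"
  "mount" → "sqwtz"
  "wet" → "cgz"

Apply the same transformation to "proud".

vxqwj

The shift depends on letter class: consonant r→x is +6, but vowel a→c is +2. Two shifts are in play — +2 for a/e/i/o/u, +6 for every other letter.
On proud: p(cons)+6=v, r(cons)+6=x, o(vowel)+2=q, u(vowel)+2=w, d(cons)+6=j.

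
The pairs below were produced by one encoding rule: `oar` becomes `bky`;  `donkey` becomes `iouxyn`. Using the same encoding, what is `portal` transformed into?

Read the word backwards and shift each letter +10.
For portal: reverse → latrop; then shift: l+10=v, a+10=k, t+10=d, r+10=b, o+10=y, p+10=z.

vkdbyz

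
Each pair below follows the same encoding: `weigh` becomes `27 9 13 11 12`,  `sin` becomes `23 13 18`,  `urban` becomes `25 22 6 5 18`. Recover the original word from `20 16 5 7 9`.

w is letter #23 and maps to 27: an offset of 4. Each letter is replaced by its alphabet position (a=1..z=26) + 4.
Reversing it on 20 16 5 7 9: 20→(20−4)÷1=16=p, 16→(16−4)÷1=12=l, 5→(5−4)÷1=1=a, 7→(7−4)÷1=3=c, 9→(9−4)÷1=5=e.

place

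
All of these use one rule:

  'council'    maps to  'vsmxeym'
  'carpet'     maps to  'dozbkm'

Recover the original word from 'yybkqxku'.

kangaroo

The output letters match the input read backwards, each shifted +10: council reversed is licnuoc. The word is reversed, then every letter is shifted forward by 10.
Decoding yybkqxku: shift back: y−10=o, y−10=o, b−10=r, k−10=a, q−10=g, x−10=n, k−10=a, u−10=k → ooragnak; then reverse → kangaroo.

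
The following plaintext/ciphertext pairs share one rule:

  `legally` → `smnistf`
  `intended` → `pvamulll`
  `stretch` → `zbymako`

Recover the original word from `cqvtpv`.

violin

Shifts by position in legally: pos 0: l→s (+7), pos 1: e→m (+8), pos 2: g→n (+7), pos 3: a→i (+8) — repeating every 2. It's a Vigenère-style cipher with numeric key [7,8]: position i shifts by key[i mod 2].
Undoing it on cqvtpv: c−7=v, q−8=i, v−7=o, t−8=l, p−7=i, v−8=n.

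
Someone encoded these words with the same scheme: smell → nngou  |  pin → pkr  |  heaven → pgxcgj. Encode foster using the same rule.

The output letters match the input read backwards, each shifted +2: smell reversed is llems. The word is reversed, then every letter is shifted forward by 2.
For foster: reverse → retsof; then shift: r+2=t, e+2=g, t+2=v, s+2=u, o+2=q, f+2=h.

tgvuqh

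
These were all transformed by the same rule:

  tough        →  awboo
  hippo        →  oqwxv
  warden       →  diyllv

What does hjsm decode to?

A repeating key of period 2 is used — shifts +7, +8 over and over.
Decoding hjsm: h−7=a, j−8=b, s−7=l, m−8=e.

able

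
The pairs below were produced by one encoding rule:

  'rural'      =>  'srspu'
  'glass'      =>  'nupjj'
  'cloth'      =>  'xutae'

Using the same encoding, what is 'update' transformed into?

r(17)→s(18) and u(20)→r(17) fit y≡17x+15 (mod 26); the inverse of 17 mod 26 is 23. This is an affine cipher: with a=0,…,z=25, each position x becomes (17x+15) mod 26.
For update: u(20)→17·20+15≡17=r; p(15)→17·15+15≡10=k; d(3)→17·3+15≡14=o; a(0)→17·0+15≡15=p; t(19)→17·19+15≡0=a; e(4)→17·4+15≡5=f (all mod 26).

rkopaf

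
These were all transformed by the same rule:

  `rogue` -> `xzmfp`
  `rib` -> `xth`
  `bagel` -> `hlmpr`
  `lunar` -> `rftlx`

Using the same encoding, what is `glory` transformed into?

The shift depends on letter class: consonant r→x is +6, but vowel o→z is +11. Two shifts are in play — +11 for a/e/i/o/u, +6 for every other letter.
Applying it to glory: g(cons)+6=m, l(cons)+6=r, o(vowel)+11=z, r(cons)+6=x, y(cons)+6=e.

mrzxe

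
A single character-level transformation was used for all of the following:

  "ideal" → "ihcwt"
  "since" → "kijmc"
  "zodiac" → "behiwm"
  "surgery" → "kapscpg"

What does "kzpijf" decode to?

i(8)→i(8) and d(3)→h(7) fit y≡21x+22 (mod 26); the inverse of 21 mod 26 is 5. Each letter's alphabet position (a=0..z=25) is mapped through 21·x+22 mod 26 — an affine cipher.
Undoing it on kzpijf: k(10)→5·(10−22)≡18=s; z(25)→5·(25−22)≡15=p; p(15)→5·(15−22)≡17=r; i(8)→5·(8−22)≡8=i; j(9)→5·(9−22)≡13=n; f(5)→5·(5−22)≡19=t (all mod 26).

sprint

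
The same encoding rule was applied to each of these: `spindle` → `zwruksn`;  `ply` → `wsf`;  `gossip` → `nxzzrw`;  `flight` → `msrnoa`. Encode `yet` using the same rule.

fna

The shift depends on letter class: consonant s→z is +7, but vowel i→r is +9. The rule splits by letter class: vowels +9, consonants +7.
Applying it to yet: y(cons)+7=f, e(vowel)+9=n, t(cons)+7=a.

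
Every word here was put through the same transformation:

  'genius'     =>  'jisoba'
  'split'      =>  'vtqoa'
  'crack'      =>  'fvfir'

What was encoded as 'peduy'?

In genius: g→j is +3, e→i is +4, n→s is +5, i→o is +6 — the shift increases by 1 each position. The shift increases by 1 at each position, starting from +3: 3, 4, 5, ….
Reversing it on peduy: p−3=m, e−4=a, d−5=y, u−6=o, y−7=r.

mayor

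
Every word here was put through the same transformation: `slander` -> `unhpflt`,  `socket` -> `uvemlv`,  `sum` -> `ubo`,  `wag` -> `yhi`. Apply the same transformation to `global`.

The shift depends on letter class: consonant s→u is +2, but vowel a→h is +7. The rule splits by letter class: vowels +7, consonants +2.
For global: g(cons)+2=i, l(cons)+2=n, o(vowel)+7=v, b(cons)+2=d, a(vowel)+7=h, l(cons)+2=n.

invdhn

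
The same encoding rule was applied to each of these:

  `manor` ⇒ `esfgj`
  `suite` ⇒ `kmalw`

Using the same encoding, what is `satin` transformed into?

kslaf

Compare letters: m→e is +18, a→s is +18, n→f is +18 — a constant shift. This is a Caesar cipher with shift 18.
Applying it to satin: s+18=k, a+18=s, t+18=l, i+18=a, n+18=f.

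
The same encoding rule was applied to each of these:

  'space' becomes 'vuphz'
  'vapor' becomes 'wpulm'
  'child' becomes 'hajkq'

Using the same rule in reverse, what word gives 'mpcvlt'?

ransom

s(18)→v(21) and p(15)→u(20) fit y≡9x+15 (mod 26); the inverse of 9 mod 26 is 3. This is an affine cipher: with a=0,…,z=25, each position x becomes (9x+15) mod 26.
Undoing it on mpcvlt: m(12)→3·(12−15)≡17=r; p(15)→3·(15−15)≡0=a; c(2)→3·(2−15)≡13=n; v(21)→3·(21−15)≡18=s; l(11)→3·(11−15)≡14=o; t(19)→3·(19−15)≡12=m (all mod 26).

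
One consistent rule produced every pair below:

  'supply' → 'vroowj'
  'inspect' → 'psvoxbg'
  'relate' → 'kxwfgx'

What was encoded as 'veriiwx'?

s(18)→v(21) and u(20)→r(17) fit y≡11x+5 (mod 26); the inverse of 11 mod 26 is 19. Each letter's alphabet position (a=0..z=25) is mapped through 11·x+5 mod 26 — an affine cipher.
Decoding veriiwx: v(21)→19·(21−5)≡18=s; e(4)→19·(4−5)≡7=h; r(17)→19·(17−5)≡20=u; i(8)→19·(8−5)≡5=f; i(8)→19·(8−5)≡5=f; w(22)→19·(22−5)≡11=l; x(23)→19·(23−5)≡4=e (all mod 26).

shuffle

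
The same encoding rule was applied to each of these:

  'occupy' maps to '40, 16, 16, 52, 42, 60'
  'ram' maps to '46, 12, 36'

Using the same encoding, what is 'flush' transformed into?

22, 34, 52, 48, 26

o(#15)→40 and c(#3)→16: differences scale by 2, so n = 2·pos + 10. The formula is n = 2×(alphabet index, a=1) + 10.
Applying it to flush: f=6→22, l=12→34, u=21→52, s=19→48, h=8→26.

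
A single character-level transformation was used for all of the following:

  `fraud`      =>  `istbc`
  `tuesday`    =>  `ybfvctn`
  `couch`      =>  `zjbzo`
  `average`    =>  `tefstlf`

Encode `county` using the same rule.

zjbgyn

Treating letters as 0–25, the rule is x ↦ 3x + 19 (mod 26).
Applying it to county: c(2)→3·2+19≡25=z; o(14)→3·14+19≡9=j; u(20)→3·20+19≡1=b; n(13)→3·13+19≡6=g; t(19)→3·19+19≡24=y; y(24)→3·24+19≡13=n (all mod 26).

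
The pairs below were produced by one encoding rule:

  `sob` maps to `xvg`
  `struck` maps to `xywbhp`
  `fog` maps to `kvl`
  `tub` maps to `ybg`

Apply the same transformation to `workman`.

The shift depends on letter class: consonant s→x is +5, but vowel o→v is +7. The rule splits by letter class: vowels +7, consonants +5.
For workman: w(cons)+5=b, o(vowel)+7=v, r(cons)+5=w, k(cons)+5=p, m(cons)+5=r, a(vowel)+7=h, n(cons)+5=s.

bvwprhs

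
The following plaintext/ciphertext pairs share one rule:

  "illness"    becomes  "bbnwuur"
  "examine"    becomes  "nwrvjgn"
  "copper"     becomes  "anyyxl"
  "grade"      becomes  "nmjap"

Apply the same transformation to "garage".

The output letters match the input read backwards, each shifted +9: illness reversed is ssenlli. Read the word backwards and shift each letter +9.
Applying it to garage: reverse → egarag; then shift: e+9=n, g+9=p, a+9=j, r+9=a, a+9=j, g+9=p.

npjajp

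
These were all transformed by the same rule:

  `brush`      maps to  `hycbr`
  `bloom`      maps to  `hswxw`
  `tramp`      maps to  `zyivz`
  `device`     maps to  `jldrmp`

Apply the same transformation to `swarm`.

Each letter shifts forward by (position + 6), i.e. 6, 7, 8, … — the shift grows by one for each successive letter.
On swarm: s+6=y, w+7=d, a+8=i, r+9=a, m+10=w.

ydiaw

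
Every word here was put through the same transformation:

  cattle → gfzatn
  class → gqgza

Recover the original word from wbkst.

In cattle: c→g is +4, a→f is +5, t→z is +6, t→a is +7 — the shift increases by 1 each position. Each letter shifts forward by (position + 4), i.e. 4, 5, 6, … — the shift grows by one for each successive letter.
Reversing it on wbkst: w−4=s, b−5=w, k−6=e, s−7=l, t−8=l.

swell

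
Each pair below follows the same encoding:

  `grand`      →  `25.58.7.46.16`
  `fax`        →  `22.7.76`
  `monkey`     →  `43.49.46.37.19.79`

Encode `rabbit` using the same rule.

g(#7)→25 and r(#18)→58: differences scale by 3, so n = 3·pos + 4. The formula is n = 3×(alphabet index, a=1) + 4.
On rabbit: r=18→58, a=1→7, b=2→10, b=2→10, i=9→31, t=20→64.

58.7.10.10.31.64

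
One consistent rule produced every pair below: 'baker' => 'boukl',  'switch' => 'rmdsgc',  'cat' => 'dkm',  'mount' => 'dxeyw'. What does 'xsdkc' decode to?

The output letters match the input read backwards, each shifted +10: baker reversed is rekab. The word is reversed, then every letter is shifted forward by 10.
Reversing it on xsdkc: shift back: x−10=n, s−10=i, d−10=t, k−10=a, c−10=s → nitas; then reverse → satin.

satin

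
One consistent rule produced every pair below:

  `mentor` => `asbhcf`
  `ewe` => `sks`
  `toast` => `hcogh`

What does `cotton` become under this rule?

This is a Caesar cipher with shift 14.
Applying it to cotton: c+14=q, o+14=c, t+14=h, t+14=h, o+14=c, n+14=b.

qchhcb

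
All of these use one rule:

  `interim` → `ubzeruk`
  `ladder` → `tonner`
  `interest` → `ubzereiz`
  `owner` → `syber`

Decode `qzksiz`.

i(8)→u(20) and n(13)→b(1) fit y≡17x+14 (mod 26); the inverse of 17 mod 26 is 23. Each letter's alphabet position (a=0..z=25) is mapped through 17·x+14 mod 26 — an affine cipher.
Reversing it on qzksiz: q(16)→23·(16−14)≡20=u; z(25)→23·(25−14)≡19=t; k(10)→23·(10−14)≡12=m; s(18)→23·(18−14)≡14=o; i(8)→23·(8−14)≡18=s; z(25)→23·(25−14)≡19=t (all mod 26).

utmost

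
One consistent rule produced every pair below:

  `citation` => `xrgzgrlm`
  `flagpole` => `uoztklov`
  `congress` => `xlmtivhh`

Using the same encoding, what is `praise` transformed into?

kizrhv

Each pair mirrors across the alphabet (c↔x, i↔r, t↔g): positions sum to 25. Letters are reflected about the middle of the alphabet (position → 25−position): Atbash.
On praise: p↔k, r↔i, a↔z, i↔r, s↔h, e↔v.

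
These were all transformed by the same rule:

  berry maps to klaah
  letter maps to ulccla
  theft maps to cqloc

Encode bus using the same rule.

The shift depends on letter class: consonant b→k is +9, but vowel e→l is +7. Two shifts are in play — +7 for a/e/i/o/u, +9 for every other letter.
For bus: b(cons)+9=k, u(vowel)+7=b, s(cons)+9=b.

kbb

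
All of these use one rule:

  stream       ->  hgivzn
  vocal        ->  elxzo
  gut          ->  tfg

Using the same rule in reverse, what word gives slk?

hop

Each pair mirrors across the alphabet (s↔h, t↔g, r↔i): positions sum to 25. Letters are reflected about the middle of the alphabet (position → 25−position): Atbash.
Reversing it on slk: s↔h, l↔o, k↔p.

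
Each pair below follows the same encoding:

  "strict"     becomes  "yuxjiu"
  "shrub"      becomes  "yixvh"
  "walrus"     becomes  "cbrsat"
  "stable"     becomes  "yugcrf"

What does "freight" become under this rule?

Shifts by position in strict: pos 0: s→y (+6), pos 1: t→u (+1), pos 2: r→x (+6), pos 3: i→j (+1) — repeating every 2. A repeating key of period 2 is used — shifts +6, +1 over and over.
On freight: f+6=l, r+1=s, e+6=k, i+1=j, g+6=m, h+1=i, t+6=z.

lskjmiz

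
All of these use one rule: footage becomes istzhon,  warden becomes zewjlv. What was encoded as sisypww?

In footage: f→i is +3, o→s is +4, o→t is +5, t→z is +6 — the shift increases by 1 each position. Letter i (0-indexed) is shifted by i+3, so successive shifts are 3, 4, 5, ….
Undoing it on sisypww: s−3=p, i−4=e, s−5=n, y−6=s, p−7=i, w−8=o, w−9=n.

pension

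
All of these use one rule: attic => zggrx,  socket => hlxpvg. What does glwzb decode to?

today

Each pair mirrors across the alphabet (a↔z, t↔g, t↔g): positions sum to 25. This is the alphabet-reversal cipher (Atbash): a becomes z, b becomes y, etc.
Reversing it on glwzb: g↔t, l↔o, w↔d, z↔a, b↔y.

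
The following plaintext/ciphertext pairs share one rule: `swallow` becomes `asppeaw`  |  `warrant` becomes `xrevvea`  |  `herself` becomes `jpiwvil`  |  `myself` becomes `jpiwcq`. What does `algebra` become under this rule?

evfikpe

Read the word backwards and shift each letter +4.
For algebra: reverse → arbegla; then shift: a+4=e, r+4=v, b+4=f, e+4=i, g+4=k, l+4=p, a+4=e.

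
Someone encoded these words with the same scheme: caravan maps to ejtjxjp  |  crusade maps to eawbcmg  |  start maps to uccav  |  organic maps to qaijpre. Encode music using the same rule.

odure

The shifts repeat in a cycle of length 2: positions 0,1,… shift by +2, +9, then the pattern repeats.
For music: m+2=o, u+9=d, s+2=u, i+9=r, c+2=e.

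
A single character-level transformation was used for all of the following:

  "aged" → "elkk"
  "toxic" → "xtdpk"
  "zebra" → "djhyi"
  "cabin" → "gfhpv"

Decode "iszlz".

enter

In aged: a→e is +4, g→l is +5, e→k is +6, d→k is +7 — the shift increases by 1 each position. The shift increases by 1 at each position, starting from +4: 4, 5, 6, ….
Undoing it on iszlz: i−4=e, s−5=n, z−6=t, l−7=e, z−8=r.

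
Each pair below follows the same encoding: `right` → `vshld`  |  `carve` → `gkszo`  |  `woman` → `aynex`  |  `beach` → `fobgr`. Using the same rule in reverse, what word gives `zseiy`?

video

Shifts by position in right: pos 0: r→v (+4), pos 1: i→s (+10), pos 2: g→h (+1), pos 3: h→l (+4), pos 4: t→d (+10) — repeating every 3. The shifts repeat in a cycle of length 3: positions 0,1,… shift by +4, +10, +1, then the pattern repeats.
Reversing it on zseiy: z−4=v, s−10=i, e−1=d, i−4=e, y−10=o.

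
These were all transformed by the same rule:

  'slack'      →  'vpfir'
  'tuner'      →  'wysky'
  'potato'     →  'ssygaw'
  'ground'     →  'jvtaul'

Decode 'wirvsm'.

temple

In slack: s→v is +3, l→p is +4, a→f is +5, c→i is +6 — the shift increases by 1 each position. The shift increases by 1 at each position, starting from +3: 3, 4, 5, ….
Decoding wirvsm: w−3=t, i−4=e, r−5=m, v−6=p, s−7=l, m−8=e.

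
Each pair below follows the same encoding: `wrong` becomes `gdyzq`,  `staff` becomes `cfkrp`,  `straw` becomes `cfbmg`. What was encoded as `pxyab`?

floor

It's a Vigenère-style cipher with numeric key [10,12]: position i shifts by key[i mod 2].
Decoding pxyab: p−10=f, x−12=l, y−10=o, a−12=o, b−10=r.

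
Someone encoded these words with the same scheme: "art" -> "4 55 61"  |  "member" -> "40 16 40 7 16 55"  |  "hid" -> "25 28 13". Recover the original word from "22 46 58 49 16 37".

a(#1)→4 and r(#18)→55: differences scale by 3, so n = 3·pos + 1. With a=1..z=26, the number is 3·pos + 1.
Reversing it on 22 46 58 49 16 37: 22→(22−1)÷3=7=g, 46→(46−1)÷3=15=o, 58→(58−1)÷3=19=s, 49→(49−1)÷3=16=p, 16→(16−1)÷3=5=e, 37→(37−1)÷3=12=l.

gospel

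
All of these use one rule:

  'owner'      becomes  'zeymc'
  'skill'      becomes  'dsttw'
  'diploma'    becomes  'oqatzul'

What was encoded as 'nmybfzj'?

century

Shifts by position in owner: pos 0: o→z (+11), pos 1: w→e (+8), pos 2: n→y (+11), pos 3: e→m (+8) — repeating every 2. It's a Vigenère-style cipher with numeric key [11,8]: position i shifts by key[i mod 2].
Decoding nmybfzj: n−11=c, m−8=e, y−11=n, b−8=t, f−11=u, z−8=r, j−11=y.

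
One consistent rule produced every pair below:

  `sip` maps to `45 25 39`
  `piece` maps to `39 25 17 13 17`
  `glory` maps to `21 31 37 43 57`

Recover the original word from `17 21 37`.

With a=1..z=26, the number is 2·pos + 7.
Reversing it on 17 21 37: 17→(17−7)÷2=5=e, 21→(21−7)÷2=7=g, 37→(37−7)÷2=15=o.

ego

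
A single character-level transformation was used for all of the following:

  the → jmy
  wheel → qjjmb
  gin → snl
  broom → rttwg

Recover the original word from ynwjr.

The word is reversed, then every letter is shifted forward by 5.
Undoing it on ynwjr: shift back: y−5=t, n−5=i, w−5=r, j−5=e, r−5=m → tirem; then reverse → merit.

merit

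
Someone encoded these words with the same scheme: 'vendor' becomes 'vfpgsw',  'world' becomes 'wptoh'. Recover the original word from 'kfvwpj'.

kettle

Each letter shifts forward by its position index (0, 1, 2, …) — the shift grows by one for each successive letter.
Decoding kfvwpj: k−0=k, f−1=e, v−2=t, w−3=t, p−4=l, j−5=e.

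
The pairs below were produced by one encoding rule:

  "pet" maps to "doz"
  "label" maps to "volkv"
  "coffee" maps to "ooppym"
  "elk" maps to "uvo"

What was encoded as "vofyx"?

novel

The word is reversed, then every letter is shifted forward by 10.
Reversing it on vofyx: shift back: v−10=l, o−10=e, f−10=v, y−10=o, x−10=n → levon; then reverse → novel.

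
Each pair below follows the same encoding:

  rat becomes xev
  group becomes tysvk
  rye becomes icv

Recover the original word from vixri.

enter

The word is reversed, then every letter is shifted forward by 4.
Undoing it on vixri: shift back: v−4=r, i−4=e, x−4=t, r−4=n, i−4=e → retne; then reverse → enter.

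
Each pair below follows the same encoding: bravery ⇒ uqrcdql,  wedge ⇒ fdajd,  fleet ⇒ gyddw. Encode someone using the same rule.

thbdhed

b(1)→u(20) and r(17)→q(16) fit y≡3x+17 (mod 26); the inverse of 3 mod 26 is 9. Each letter's alphabet position (a=0..z=25) is mapped through 3·x+17 mod 26 — an affine cipher.
On someone: s(18)→3·18+17≡19=t; o(14)→3·14+17≡7=h; m(12)→3·12+17≡1=b; e(4)→3·4+17≡3=d; o(14)→3·14+17≡7=h; n(13)→3·13+17≡4=e; e(4)→3·4+17≡3=d (all mod 26).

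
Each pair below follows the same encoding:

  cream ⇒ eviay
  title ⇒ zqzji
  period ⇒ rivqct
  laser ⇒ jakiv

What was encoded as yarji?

c(2)→e(4) and r(17)→v(21) fit y≡15x+0 (mod 26); the inverse of 15 mod 26 is 7. Each letter's alphabet position (a=0..z=25) is mapped through 15·x+0 mod 26 — an affine cipher.
Reversing it on yarji: y(24)→7·(24−0)≡12=m; a(0)→7·(0−0)≡0=a; r(17)→7·(17−0)≡15=p; j(9)→7·(9−0)≡11=l; i(8)→7·(8−0)≡4=e (all mod 26).

maple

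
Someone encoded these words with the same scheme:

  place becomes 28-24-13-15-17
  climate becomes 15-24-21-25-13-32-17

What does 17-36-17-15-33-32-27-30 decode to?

p is letter #16 and maps to 28: an offset of 12. Each letter is replaced by its alphabet position (a=1..z=26) + 12.
Reversing it on 17-36-17-15-33-32-27-30: 17→(17−12)÷1=5=e, 36→(36−12)÷1=24=x, 17→(17−12)÷1=5=e, 15→(15−12)÷1=3=c, 33→(33−12)÷1=21=u, 32→(32−12)÷1=20=t, 27→(27−12)÷1=15=o, 30→(30−12)÷1=18=r.

executor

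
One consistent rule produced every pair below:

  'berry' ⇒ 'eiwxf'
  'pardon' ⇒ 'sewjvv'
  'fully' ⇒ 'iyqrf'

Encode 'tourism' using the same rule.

Each letter shifts forward by (position + 3), i.e. 3, 4, 5, … — the shift grows by one for each successive letter.
For tourism: t+3=w, o+4=s, u+5=z, r+6=x, i+7=p, s+8=a, m+9=v.

wszxpav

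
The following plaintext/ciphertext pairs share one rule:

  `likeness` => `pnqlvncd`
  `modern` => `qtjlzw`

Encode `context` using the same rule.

In likeness: l→p is +4, i→n is +5, k→q is +6, e→l is +7 — the shift increases by 1 each position. The shift increases by 1 at each position, starting from +4: 4, 5, 6, ….
On context: c+4=g, o+5=t, n+6=t, t+7=a, e+8=m, x+9=g, t+10=d.

gttamgd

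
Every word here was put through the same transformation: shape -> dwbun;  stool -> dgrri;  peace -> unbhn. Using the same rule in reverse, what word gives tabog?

s(18)→d(3) and h(7)→w(22) fit y≡3x+1 (mod 26); the inverse of 3 mod 26 is 9. This is an affine cipher: with a=0,…,z=25, each position x becomes (3x+1) mod 26.
Undoing it on tabog: t(19)→9·(19−1)≡6=g; a(0)→9·(0−1)≡17=r; b(1)→9·(1−1)≡0=a; o(14)→9·(14−1)≡13=n; g(6)→9·(6−1)≡19=t (all mod 26).

grant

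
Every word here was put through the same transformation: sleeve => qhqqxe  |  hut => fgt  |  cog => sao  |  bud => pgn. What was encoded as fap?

The word is reversed, then every letter is shifted forward by 12.
Decoding fap: shift back: f−12=t, a−12=o, p−12=d → tod; then reverse → dot.

dot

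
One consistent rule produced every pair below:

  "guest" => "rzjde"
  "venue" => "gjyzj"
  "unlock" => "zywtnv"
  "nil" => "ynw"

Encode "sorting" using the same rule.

dtcenyr

The shift depends on letter class: consonant g→r is +11, but vowel u→z is +5. Vowels shift forward by 5 and consonants shift forward by 11.
For sorting: s(cons)+11=d, o(vowel)+5=t, r(cons)+11=c, t(cons)+11=e, i(vowel)+5=n, n(cons)+11=y, g(cons)+11=r.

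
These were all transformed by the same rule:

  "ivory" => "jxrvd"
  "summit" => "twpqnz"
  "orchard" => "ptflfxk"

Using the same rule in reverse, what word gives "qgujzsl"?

perfume

Letter i (0-indexed) is shifted by i+1, so successive shifts are 1, 2, 3, ….
Undoing it on qgujzsl: q−1=p, g−2=e, u−3=r, j−4=f, z−5=u, s−6=m, l−7=e.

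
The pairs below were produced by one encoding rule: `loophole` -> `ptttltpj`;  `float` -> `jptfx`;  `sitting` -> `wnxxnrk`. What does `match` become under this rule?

Vowels shift forward by 5 and consonants shift forward by 4.
For match: m(cons)+4=q, a(vowel)+5=f, t(cons)+4=x, c(cons)+4=g, h(cons)+4=l.

qfxgl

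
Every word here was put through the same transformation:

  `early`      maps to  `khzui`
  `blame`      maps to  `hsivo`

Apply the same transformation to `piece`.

vpmlo

In early: e→k is +6, a→h is +7, r→z is +8, l→u is +9 — the shift increases by 1 each position. The shift increases by 1 at each position, starting from +6: 6, 7, 8, ….
On piece: p+6=v, i+7=p, e+8=m, c+9=l, e+10=o.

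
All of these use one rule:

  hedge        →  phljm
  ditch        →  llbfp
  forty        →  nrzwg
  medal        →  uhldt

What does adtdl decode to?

It's a Vigenère-style cipher with numeric key [8,3]: position i shifts by key[i mod 2].
Decoding adtdl: a−8=s, d−3=a, t−8=l, d−3=a, l−8=d.

salad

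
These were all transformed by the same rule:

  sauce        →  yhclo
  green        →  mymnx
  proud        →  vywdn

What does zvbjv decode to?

In sauce: s→y is +6, a→h is +7, u→c is +8, c→l is +9 — the shift increases by 1 each position. Letter i (0-indexed) is shifted by i+6, so successive shifts are 6, 7, 8, ….
Undoing it on zvbjv: z−6=t, v−7=o, b−8=t, j−9=a, v−10=l.

total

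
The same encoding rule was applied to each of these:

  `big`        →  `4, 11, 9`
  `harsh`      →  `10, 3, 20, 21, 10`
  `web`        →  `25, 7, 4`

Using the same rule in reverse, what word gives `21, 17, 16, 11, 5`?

sonic

Letters become their 1-based position plus 2 (so a→3, b→4, …).
Reversing it on 21, 17, 16, 11, 5: 21→(21−2)÷1=19=s, 17→(17−2)÷1=15=o, 16→(16−2)÷1=14=n, 11→(11−2)÷1=9=i, 5→(5−2)÷1=3=c.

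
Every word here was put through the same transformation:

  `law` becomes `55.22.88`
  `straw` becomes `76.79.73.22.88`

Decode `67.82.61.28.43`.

punch

l(#12)→55 and a(#1)→22: differences scale by 3, so n = 3·pos + 19. The formula is n = 3×(alphabet index, a=1) + 19.
Undoing it on 67.82.61.28.43: 67→(67−19)÷3=16=p, 82→(82−19)÷3=21=u, 61→(61−19)÷3=14=n, 28→(28−19)÷3=3=c, 43→(43−19)÷3=8=h.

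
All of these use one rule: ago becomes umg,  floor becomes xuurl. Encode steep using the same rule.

vkkzy

The word is reversed, then every letter is shifted forward by 6.
Applying it to steep: reverse → peets; then shift: p+6=v, e+6=k, e+6=k, t+6=z, s+6=y.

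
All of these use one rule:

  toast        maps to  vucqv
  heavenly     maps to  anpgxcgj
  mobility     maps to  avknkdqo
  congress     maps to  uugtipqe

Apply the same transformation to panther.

tgjvpcr

The output letters match the input read backwards, each shifted +2: toast reversed is tsaot. Two steps: reverse the string, then apply a Caesar shift of +2.
On panther: reverse → rehtnap; then shift: r+2=t, e+2=g, h+2=j, t+2=v, n+2=p, a+2=c, p+2=r.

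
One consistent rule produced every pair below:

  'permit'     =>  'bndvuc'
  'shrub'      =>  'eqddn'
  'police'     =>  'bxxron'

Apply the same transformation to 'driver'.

paueqa

Shifts by position in permit: pos 0: p→b (+12), pos 1: e→n (+9), pos 2: r→d (+12), pos 3: m→v (+9) — repeating every 2. The shifts repeat in a cycle of length 2: positions 0,1,… shift by +12, +9, then the pattern repeats.
Applying it to driver: d+12=p, r+9=a, i+12=u, v+9=e, e+12=q, r+9=a.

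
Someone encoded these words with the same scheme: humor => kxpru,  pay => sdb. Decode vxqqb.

sunny

Compare letters: h→k is +3, u→x is +3, m→p is +3 — a constant shift. Each letter is shifted forward by 3 in the alphabet (a Caesar shift of +3).
Reversing it on vxqqb: v−3=s, x−3=u, q−3=n, q−3=n, b−3=y.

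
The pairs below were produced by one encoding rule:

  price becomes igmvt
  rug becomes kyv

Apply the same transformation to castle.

ipxweg

The word is reversed, then every letter is shifted forward by 4.
For castle: reverse → eltsac; then shift: e+4=i, l+4=p, t+4=x, s+4=w, a+4=e, c+4=g.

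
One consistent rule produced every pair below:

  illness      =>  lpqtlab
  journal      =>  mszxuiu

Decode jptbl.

Letter i (0-indexed) is shifted by i+3, so successive shifts are 3, 4, 5, ….
Undoing it on jptbl: j−3=g, p−4=l, t−5=o, b−6=v, l−7=e.

glove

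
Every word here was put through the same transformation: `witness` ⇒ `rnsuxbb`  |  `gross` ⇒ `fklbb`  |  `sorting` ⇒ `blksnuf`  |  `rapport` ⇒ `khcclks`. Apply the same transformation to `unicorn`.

Treating letters as 0–25, the rule is x ↦ 17x + 7 (mod 26).
For unicorn: u(20)→17·20+7≡9=j; n(13)→17·13+7≡20=u; i(8)→17·8+7≡13=n; c(2)→17·2+7≡15=p; o(14)→17·14+7≡11=l; r(17)→17·17+7≡10=k; n(13)→17·13+7≡20=u (all mod 26).

junplku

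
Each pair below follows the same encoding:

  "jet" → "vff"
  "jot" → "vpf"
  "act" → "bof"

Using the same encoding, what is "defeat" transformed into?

pfrfbf

Vowels shift forward by 1 and consonants shift forward by 12.
For defeat: d(cons)+12=p, e(vowel)+1=f, f(cons)+12=r, e(vowel)+1=f, a(vowel)+1=b, t(cons)+12=f.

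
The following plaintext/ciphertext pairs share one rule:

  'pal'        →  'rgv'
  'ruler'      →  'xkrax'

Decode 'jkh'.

bed

The output letters match the input read backwards, each shifted +6: pal reversed is lap. The word is reversed, then every letter is shifted forward by 6.
Decoding jkh: shift back: j−6=d, k−6=e, h−6=b → deb; then reverse → bed.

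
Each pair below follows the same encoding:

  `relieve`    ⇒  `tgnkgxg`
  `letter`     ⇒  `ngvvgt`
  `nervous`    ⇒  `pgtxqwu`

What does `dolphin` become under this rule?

Compare letters: r→t is +2, e→g is +2, l→n is +2 — a constant shift. Each letter is shifted forward by 2 in the alphabet (a Caesar shift of +2).
Applying it to dolphin: d+2=f, o+2=q, l+2=n, p+2=r, h+2=j, i+2=k, n+2=p.

fqnrjkp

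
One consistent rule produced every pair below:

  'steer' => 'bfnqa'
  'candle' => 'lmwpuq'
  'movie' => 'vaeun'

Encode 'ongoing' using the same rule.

xzparzp

Shifts by position in steer: pos 0: s→b (+9), pos 1: t→f (+12), pos 2: e→n (+9), pos 3: e→q (+12) — repeating every 2. It's a Vigenère-style cipher with numeric key [9,12]: position i shifts by key[i mod 2].
On ongoing: o+9=x, n+12=z, g+9=p, o+12=a, i+9=r, n+12=z, g+9=p.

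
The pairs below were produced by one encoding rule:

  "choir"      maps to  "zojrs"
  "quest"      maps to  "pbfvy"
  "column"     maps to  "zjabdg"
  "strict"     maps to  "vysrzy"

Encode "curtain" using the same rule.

c(2)→z(25) and h(7)→o(14) fit y≡3x+19 (mod 26); the inverse of 3 mod 26 is 9. This is an affine cipher: with a=0,…,z=25, each position x becomes (3x+19) mod 26.
Applying it to curtain: c(2)→3·2+19≡25=z; u(20)→3·20+19≡1=b; r(17)→3·17+19≡18=s; t(19)→3·19+19≡24=y; a(0)→3·0+19≡19=t; i(8)→3·8+19≡17=r; n(13)→3·13+19≡6=g (all mod 26).

zbsytrg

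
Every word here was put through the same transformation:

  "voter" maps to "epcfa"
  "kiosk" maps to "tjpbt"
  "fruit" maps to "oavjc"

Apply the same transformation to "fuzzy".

The shift depends on letter class: consonant v→e is +9, but vowel o→p is +1. Two shifts are in play — +1 for a/e/i/o/u, +9 for every other letter.
On fuzzy: f(cons)+9=o, u(vowel)+1=v, z(cons)+9=i, z(cons)+9=i, y(cons)+9=h.

oviih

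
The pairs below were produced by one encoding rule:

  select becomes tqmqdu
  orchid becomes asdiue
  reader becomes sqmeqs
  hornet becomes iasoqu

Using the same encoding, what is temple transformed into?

The shift depends on letter class: consonant s→t is +1, but vowel e→q is +12. Two shifts are in play — +12 for a/e/i/o/u, +1 for every other letter.
Applying it to temple: t(cons)+1=u, e(vowel)+12=q, m(cons)+1=n, p(cons)+1=q, l(cons)+1=m, e(vowel)+12=q.

uqnqmq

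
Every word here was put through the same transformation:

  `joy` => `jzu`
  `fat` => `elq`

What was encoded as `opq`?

fed

The output letters match the input read backwards, each shifted +11: joy reversed is yoj. Two steps: reverse the string, then apply a Caesar shift of +11.
Reversing it on opq: shift back: o−11=d, p−11=e, q−11=f → def; then reverse → fed.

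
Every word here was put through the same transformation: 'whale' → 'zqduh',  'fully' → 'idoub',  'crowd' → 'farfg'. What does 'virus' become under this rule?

Shifts by position in whale: pos 0: w→z (+3), pos 1: h→q (+9), pos 2: a→d (+3), pos 3: l→u (+9) — repeating every 2. The shifts repeat in a cycle of length 2: positions 0,1,… shift by +3, +9, then the pattern repeats.
For virus: v+3=y, i+9=r, r+3=u, u+9=d, s+3=v.

yrudv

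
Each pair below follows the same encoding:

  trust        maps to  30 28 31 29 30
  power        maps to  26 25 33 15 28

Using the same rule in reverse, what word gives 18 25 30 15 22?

The number is (letter's place in the alphabet, a=1) + 10.
Undoing it on 18 25 30 15 22: 18→(18−10)÷1=8=h, 25→(25−10)÷1=15=o, 30→(30−10)÷1=20=t, 15→(15−10)÷1=5=e, 22→(22−10)÷1=12=l.

hotel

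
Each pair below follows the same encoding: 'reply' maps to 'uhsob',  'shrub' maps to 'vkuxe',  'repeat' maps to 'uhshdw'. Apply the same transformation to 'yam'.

bdp

Compare letters: r→u is +3, e→h is +3, p→s is +3 — a constant shift. It's a constant shift of +3 (ROT3).
On yam: y+3=b, a+3=d, m+3=p.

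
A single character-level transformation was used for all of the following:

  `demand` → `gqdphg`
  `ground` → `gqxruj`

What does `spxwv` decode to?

stump

The word is reversed, then every letter is shifted forward by 3.
Decoding spxwv: shift back: s−3=p, p−3=m, x−3=u, w−3=t, v−3=s → pmuts; then reverse → stump.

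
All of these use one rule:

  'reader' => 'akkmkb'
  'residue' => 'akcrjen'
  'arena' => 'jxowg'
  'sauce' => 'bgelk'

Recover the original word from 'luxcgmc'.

Shifts by position in reader: pos 0: r→a (+9), pos 1: e→k (+6), pos 2: a→k (+10), pos 3: d→m (+9), pos 4: e→k (+6), pos 5: r→b (+10) — repeating every 3. A repeating key of period 3 is used — shifts +9, +6, +10 over and over.
Undoing it on luxcgmc: l−9=c, u−6=o, x−10=n, c−9=t, g−6=a, m−10=c, c−9=t.

contact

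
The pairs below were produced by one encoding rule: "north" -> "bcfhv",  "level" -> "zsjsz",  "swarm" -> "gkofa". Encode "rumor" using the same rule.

fiacf

Compare letters: n→b is +14, o→c is +14, r→f is +14 — a constant shift. Each letter is shifted forward by 14 in the alphabet (a Caesar shift of +14).
For rumor: r+14=f, u+14=i, m+14=a, o+14=c, r+14=f.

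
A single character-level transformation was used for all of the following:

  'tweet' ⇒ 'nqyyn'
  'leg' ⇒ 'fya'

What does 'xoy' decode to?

Each letter is shifted forward by 20 in the alphabet (a Caesar shift of +20).
Undoing it on xoy: x−20=d, o−20=u, y−20=e.

due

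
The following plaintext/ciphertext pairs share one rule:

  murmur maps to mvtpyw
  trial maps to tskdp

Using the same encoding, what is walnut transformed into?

wbnqyy

In murmur: m→m is +0, u→v is +1, r→t is +2, m→p is +3 — the shift increases by 1 each position. The shift increases by 1 at each position, starting from +0: 0, 1, 2, ….
On walnut: w+0=w, a+1=b, l+2=n, n+3=q, u+4=y, t+5=y.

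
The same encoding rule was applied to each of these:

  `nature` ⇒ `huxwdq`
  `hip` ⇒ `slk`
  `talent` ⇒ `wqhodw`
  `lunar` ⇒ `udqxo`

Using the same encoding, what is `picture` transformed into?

huxwfls

Two steps: reverse the string, then apply a Caesar shift of +3.
Applying it to picture: reverse → erutcip; then shift: e+3=h, r+3=u, u+3=x, t+3=w, c+3=f, i+3=l, p+3=s.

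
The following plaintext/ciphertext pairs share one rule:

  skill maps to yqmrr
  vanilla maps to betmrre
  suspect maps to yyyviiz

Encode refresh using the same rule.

xilxiyn

The shift depends on letter class: consonant s→y is +6, but vowel i→m is +4. The rule splits by letter class: vowels +4, consonants +6.
Applying it to refresh: r(cons)+6=x, e(vowel)+4=i, f(cons)+6=l, r(cons)+6=x, e(vowel)+4=i, s(cons)+6=y, h(cons)+6=n.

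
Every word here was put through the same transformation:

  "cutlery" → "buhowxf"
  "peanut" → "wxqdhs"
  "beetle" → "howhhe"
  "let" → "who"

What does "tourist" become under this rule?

wvluxrw

The output letters match the input read backwards, each shifted +3: cutlery reversed is yreltuc. Two steps: reverse the string, then apply a Caesar shift of +3.
On tourist: reverse → tsiruot; then shift: t+3=w, s+3=v, i+3=l, r+3=u, u+3=x, o+3=r, t+3=w.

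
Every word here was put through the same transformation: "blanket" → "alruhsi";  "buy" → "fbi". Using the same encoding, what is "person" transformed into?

The output letters match the input read backwards, each shifted +7: blanket reversed is teknalb. Two steps: reverse the string, then apply a Caesar shift of +7.
Applying it to person: reverse → nosrep; then shift: n+7=u, o+7=v, s+7=z, r+7=y, e+7=l, p+7=w.

uvzylw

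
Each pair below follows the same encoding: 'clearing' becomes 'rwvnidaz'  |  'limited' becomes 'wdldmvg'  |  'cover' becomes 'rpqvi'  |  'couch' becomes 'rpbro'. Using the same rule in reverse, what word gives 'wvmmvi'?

c(2)→r(17) and l(11)→w(22) fit y≡15x+13 (mod 26); the inverse of 15 mod 26 is 7. Each letter's alphabet position (a=0..z=25) is mapped through 15·x+13 mod 26 — an affine cipher.
Undoing it on wvmmvi: w(22)→7·(22−13)≡11=l; v(21)→7·(21−13)≡4=e; m(12)→7·(12−13)≡19=t; m(12)→7·(12−13)≡19=t; v(21)→7·(21−13)≡4=e; i(8)→7·(8−13)≡17=r (all mod 26).

letter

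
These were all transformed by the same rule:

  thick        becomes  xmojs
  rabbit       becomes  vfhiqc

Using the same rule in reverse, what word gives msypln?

inside

Letter i (0-indexed) is shifted by i+4, so successive shifts are 4, 5, 6, ….
Reversing it on msypln: m−4=i, s−5=n, y−6=s, p−7=i, l−8=d, n−9=e.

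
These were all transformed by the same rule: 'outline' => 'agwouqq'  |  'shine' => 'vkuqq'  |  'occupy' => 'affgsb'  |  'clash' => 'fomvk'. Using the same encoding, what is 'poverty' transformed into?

The rule splits by letter class: vowels +12, consonants +3.
Applying it to poverty: p(cons)+3=s, o(vowel)+12=a, v(cons)+3=y, e(vowel)+12=q, r(cons)+3=u, t(cons)+3=w, y(cons)+3=b.

sayquwb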